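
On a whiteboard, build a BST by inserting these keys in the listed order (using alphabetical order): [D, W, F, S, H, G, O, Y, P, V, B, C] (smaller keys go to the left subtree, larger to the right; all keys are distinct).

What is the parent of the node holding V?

Resulting structure (node: left, right):
  D: L=B, R=W
  W: L=F, R=Y
  F: L=–, R=S
  S: L=H, R=V
  H: L=G, R=O
  G: L=–, R=–
  O: L=–, R=P
  Y: L=–, R=–
  P: L=–, R=–
  V: L=–, R=–
  B: L=–, R=C
  C: L=–, R=–

S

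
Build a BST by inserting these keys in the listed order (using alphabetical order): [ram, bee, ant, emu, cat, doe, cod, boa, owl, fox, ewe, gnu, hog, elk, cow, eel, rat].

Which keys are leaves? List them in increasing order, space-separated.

Insert ram: tree is empty, so ram becomes the root.
Insert bee: bee < ram → go left. Place as left child of ram.
Insert ant: ant < ram → go left; ant < bee → go left. Place as left child of bee.
Insert emu: emu < ram → go left; emu > bee → go right. Place as right child of bee.
Insert cat: cat < ram → go left; cat > bee → go right; cat < emu → go left. Place as left child of emu.
Insert doe: doe < ram → go left; doe > bee → go right; doe < emu → go left; doe > cat → go right. Place as right child of cat.
Insert cod: cod < ram → go left; cod > bee → go right; cod < emu → go left; cod > cat → go right; cod < doe → go left. Place as left child of doe.
Insert boa: boa < ram → go left; boa > bee → go right; boa < emu → go left; boa < cat → go left. Place as left child of cat.
Insert owl: owl < ram → go left; owl > bee → go right; owl > emu → go right. Place as right child of emu.
Insert fox: fox < ram → go left; fox > bee → go right; fox > emu → go right; fox < owl → go left. Place as left child of owl.
Insert ewe: ewe < ram → go left; ewe > bee → go right; ewe > emu → go right; ewe < owl → go left; ewe < fox → go left. Place as left child of fox.
Insert gnu: gnu < ram → go left; gnu > bee → go right; gnu > emu → go right; gnu < owl → go left; gnu > fox → go right. Place as right child of fox.
Insert hog: hog < ram → go left; hog > bee → go right; hog > emu → go right; hog < owl → go left; hog > fox → go right; hog > gnu → go right. Place as right child of gnu.
Insert elk: elk < ram → go left; elk > bee → go right; elk < emu → go left; elk > cat → go right; elk > doe → go right. Place as right child of doe.
Insert cow: cow < ram → go left; cow > bee → go right; cow < emu → go left; cow > cat → go right; cow < doe → go left; cow > cod → go right. Place as right child of cod.
Insert eel: eel < ram → go left; eel > bee → go right; eel < emu → go left; eel > cat → go right; eel > doe → go right; eel < elk → go left. Place as left child of elk.
Insert rat: rat > ram → go right. Place as right child of ram.

ant boa cow eel ewe hog rat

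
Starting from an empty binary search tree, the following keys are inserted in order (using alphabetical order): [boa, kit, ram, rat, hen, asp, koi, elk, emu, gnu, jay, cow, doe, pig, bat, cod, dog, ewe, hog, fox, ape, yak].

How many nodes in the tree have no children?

Resulting structure (node: left, right):
  boa: L=asp, R=kit
  kit: L=hen, R=ram
  ram: L=koi, R=rat
  rat: L=–, R=yak
  hen: L=elk, R=jay
  asp: L=ape, R=bat
  koi: L=–, R=pig
  elk: L=cow, R=emu
  emu: L=–, R=gnu
  gnu: L=ewe, R=–
  jay: L=hog, R=–
  cow: L=cod, R=doe
  doe: L=–, R=dog
  pig: L=–, R=–
  bat: L=–, R=–
  cod: L=–, R=–
  dog: L=–, R=–
  ewe: L=–, R=fox
  hog: L=–, R=–
  fox: L=–, R=–
  ape: L=–, R=–
  yak: L=–, R=–

Leaves: ape, bat, cod, dog, fox, hog, pig, yak — 8 in total.

8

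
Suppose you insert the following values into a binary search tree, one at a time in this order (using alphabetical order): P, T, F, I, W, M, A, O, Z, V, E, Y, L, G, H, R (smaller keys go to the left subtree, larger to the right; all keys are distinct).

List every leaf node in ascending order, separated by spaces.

E H L O R V Y

Resulting structure (node: left, right):
  P: L=F, R=T
  T: L=R, R=W
  F: L=A, R=I
  I: L=G, R=M
  W: L=V, R=Z
  M: L=L, R=O
  A: L=–, R=E
  O: L=–, R=–
  Z: L=Y, R=–
  V: L=–, R=–
  E: L=–, R=–
  Y: L=–, R=–
  L: L=–, R=–
  G: L=–, R=H
  H: L=–, R=–
  R: L=–, R=–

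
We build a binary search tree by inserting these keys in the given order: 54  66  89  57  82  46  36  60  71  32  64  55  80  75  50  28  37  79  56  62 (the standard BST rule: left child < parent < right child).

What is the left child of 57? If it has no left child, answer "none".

55

Insert 54: tree is empty, so 54 becomes the root.
Insert 66: 66 > 54 → go right. Place as right child of 54.
Insert 89: 89 > 54 → go right; 89 > 66 → go right. Place as right child of 66.
Insert 57: 57 > 54 → go right; 57 < 66 → go left. Place as left child of 66.
Insert 82: 82 > 54 → go right; 82 > 66 → go right; 82 < 89 → go left. Place as left child of 89.
Insert 46: 46 < 54 → go left. Place as left child of 54.
Insert 36: 36 < 54 → go left; 36 < 46 → go left. Place as left child of 46.
Insert 60: 60 > 54 → go right; 60 < 66 → go left; 60 > 57 → go right. Place as right child of 57.
Insert 71: 71 > 54 → go right; 71 > 66 → go right; 71 < 89 → go left; 71 < 82 → go left. Place as left child of 82.
Insert 32: 32 < 54 → go left; 32 < 46 → go left; 32 < 36 → go left. Place as left child of 36.
Insert 64: 64 > 54 → go right; 64 < 66 → go left; 64 > 57 → go right; 64 > 60 → go right. Place as right child of 60.
Insert 55: 55 > 54 → go right; 55 < 66 → go left; 55 < 57 → go left. Place as left child of 57.
Insert 80: 80 > 54 → go right; 80 > 66 → go right; 80 < 89 → go left; 80 < 82 → go left; 80 > 71 → go right. Place as right child of 71.
Insert 75: 75 > 54 → go right; 75 > 66 → go right; 75 < 89 → go left; 75 < 82 → go left; 75 > 71 → go right; 75 < 80 → go left. Place as left child of 80.
Insert 50: 50 < 54 → go left; 50 > 46 → go right. Place as right child of 46.
Insert 28: 28 < 54 → go left; 28 < 46 → go left; 28 < 36 → go left; 28 < 32 → go left. Place as left child of 32.
Insert 37: 37 < 54 → go left; 37 < 46 → go left; 37 > 36 → go right. Place as right child of 36.
Insert 79: 79 > 54 → go right; 79 > 66 → go right; 79 < 89 → go left; 79 < 82 → go left; 79 > 71 → go right; 79 < 80 → go left; 79 > 75 → go right. Place as right child of 75.
Insert 56: 56 > 54 → go right; 56 < 66 → go left; 56 < 57 → go left; 56 > 55 → go right. Place as right child of 55.
Insert 62: 62 > 54 → go right; 62 < 66 → go left; 62 > 57 → go right; 62 > 60 → go right; 62 < 64 → go left. Place as left child of 64.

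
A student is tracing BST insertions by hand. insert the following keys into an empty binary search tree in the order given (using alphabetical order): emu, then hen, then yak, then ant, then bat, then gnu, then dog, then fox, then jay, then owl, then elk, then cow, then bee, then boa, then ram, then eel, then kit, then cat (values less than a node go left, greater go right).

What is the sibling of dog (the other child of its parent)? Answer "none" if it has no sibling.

Resulting structure (node: left, right):
  emu: L=ant, R=hen
  hen: L=gnu, R=yak
  yak: L=jay, R=–
  ant: L=–, R=bat
  bat: L=–, R=dog
  gnu: L=fox, R=–
  dog: L=cow, R=elk
  fox: L=–, R=–
  jay: L=–, R=owl
  owl: L=kit, R=ram
  elk: L=eel, R=–
  cow: L=bee, R=–
  bee: L=–, R=boa
  boa: L=–, R=cat
  ram: L=–, R=–
  eel: L=–, R=–
  kit: L=–, R=–
  cat: L=–, R=–

dog's parent is bat, which has only one child.

none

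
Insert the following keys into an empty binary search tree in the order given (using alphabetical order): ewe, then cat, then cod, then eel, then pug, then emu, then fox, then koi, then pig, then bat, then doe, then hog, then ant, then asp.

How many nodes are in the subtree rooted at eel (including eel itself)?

Resulting structure (node: left, right):
  ewe: L=cat, R=pug
  cat: L=bat, R=cod
  cod: L=–, R=eel
  eel: L=doe, R=emu
  pug: L=fox, R=–
  emu: L=–, R=–
  fox: L=–, R=koi
  koi: L=hog, R=pig
  pig: L=–, R=–
  bat: L=ant, R=–
  doe: L=–, R=–
  hog: L=–, R=–
  ant: L=–, R=asp
  asp: L=–, R=–

Subtree rooted at eel contains: eel, doe, emu — 3 nodes.

3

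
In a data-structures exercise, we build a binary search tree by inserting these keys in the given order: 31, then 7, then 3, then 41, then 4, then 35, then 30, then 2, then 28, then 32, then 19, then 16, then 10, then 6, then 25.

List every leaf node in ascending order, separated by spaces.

2 6 10 25 32

31: root
7: left child of 31 (depth 1)
3: left child of 7 (depth 2)
41: right child of 31 (depth 1)
4: right child of 3 (depth 3)
35: left child of 41 (depth 2)
30: right child of 7 (depth 2)
2: left child of 3 (depth 3)
28: left child of 30 (depth 3)
32: left child of 35 (depth 3)
19: left child of 28 (depth 4)
16: left child of 19 (depth 5)
10: left child of 16 (depth 6)
6: right child of 4 (depth 4)
25: right child of 19 (depth 5)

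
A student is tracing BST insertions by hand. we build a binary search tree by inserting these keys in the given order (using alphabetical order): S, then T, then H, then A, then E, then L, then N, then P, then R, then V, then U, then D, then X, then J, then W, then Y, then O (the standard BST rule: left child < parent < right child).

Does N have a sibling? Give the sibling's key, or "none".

J

S: root
T: right child of S (depth 1)
H: left child of S (depth 1)
A: left child of H (depth 2)
E: right child of A (depth 3)
L: right child of H (depth 2)
N: right child of L (depth 3)
P: right child of N (depth 4)
R: right child of P (depth 5)
V: right child of T (depth 2)
U: left child of V (depth 3)
D: left child of E (depth 4)
X: right child of V (depth 3)
J: left child of L (depth 3)
W: left child of X (depth 4)
Y: right child of X (depth 4)
O: left child of P (depth 5)

N's parent is L; the other child of L is J.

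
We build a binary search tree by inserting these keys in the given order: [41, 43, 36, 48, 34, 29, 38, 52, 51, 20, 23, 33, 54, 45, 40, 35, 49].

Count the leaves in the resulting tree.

41: root
43: right child of 41 (depth 1)
36: left child of 41 (depth 1)
48: right child of 43 (depth 2)
34: left child of 36 (depth 2)
29: left child of 34 (depth 3)
38: right child of 36 (depth 2)
52: right child of 48 (depth 3)
51: left child of 52 (depth 4)
20: left child of 29 (depth 4)
23: right child of 20 (depth 5)
33: right child of 29 (depth 4)
54: right child of 52 (depth 4)
45: left child of 48 (depth 3)
40: right child of 38 (depth 3)
35: right child of 34 (depth 3)
49: left child of 51 (depth 5)

Leaves: 23, 33, 35, 40, 45, 49, 54 — 7 in total.

7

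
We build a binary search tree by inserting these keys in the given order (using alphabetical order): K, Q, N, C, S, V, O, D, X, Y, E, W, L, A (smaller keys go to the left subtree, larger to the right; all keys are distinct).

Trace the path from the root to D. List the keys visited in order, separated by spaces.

K C D

Resulting structure (node: left, right):
  K: L=C, R=Q
  Q: L=N, R=S
  N: L=L, R=O
  C: L=A, R=D
  S: L=–, R=V
  V: L=–, R=X
  O: L=–, R=–
  D: L=–, R=E
  X: L=W, R=Y
  Y: L=–, R=–
  E: L=–, R=–
  W: L=–, R=–
  L: L=–, R=–
  A: L=–, R=–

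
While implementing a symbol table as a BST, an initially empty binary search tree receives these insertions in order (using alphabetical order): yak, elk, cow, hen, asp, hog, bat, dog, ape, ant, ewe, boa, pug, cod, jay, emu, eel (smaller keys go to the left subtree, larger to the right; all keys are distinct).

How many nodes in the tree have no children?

Resulting structure (node: left, right):
  yak: L=elk, R=–
  elk: L=cow, R=hen
  cow: L=asp, R=dog
  hen: L=ewe, R=hog
  asp: L=ape, R=bat
  hog: L=–, R=pug
  bat: L=–, R=boa
  dog: L=–, R=eel
  ape: L=ant, R=–
  ant: L=–, R=–
  ewe: L=emu, R=–
  boa: L=–, R=cod
  pug: L=jay, R=–
  cod: L=–, R=–
  jay: L=–, R=–
  emu: L=–, R=–
  eel: L=–, R=–

Leaves: ant, cod, eel, emu, jay — 5 in total.

5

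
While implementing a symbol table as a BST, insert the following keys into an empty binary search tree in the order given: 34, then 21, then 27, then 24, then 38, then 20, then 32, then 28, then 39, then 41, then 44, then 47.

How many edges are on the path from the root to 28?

4

Resulting structure (node: left, right):
  34: L=21, R=38
  21: L=20, R=27
  27: L=24, R=32
  24: L=–, R=–
  38: L=–, R=39
  20: L=–, R=–
  32: L=28, R=–
  28: L=–, R=–
  39: L=–, R=41
  41: L=–, R=44
  44: L=–, R=47
  47: L=–, R=–

Path to 28: 34 → 21 → 27 → 32 → 28, which is 4 edges.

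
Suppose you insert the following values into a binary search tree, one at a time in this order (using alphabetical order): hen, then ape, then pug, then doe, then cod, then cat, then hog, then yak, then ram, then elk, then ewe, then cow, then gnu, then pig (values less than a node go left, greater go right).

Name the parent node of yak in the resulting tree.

pug

Insert hen: tree is empty, so hen becomes the root.
Insert ape: ape < hen → go left. Place as left child of hen.
Insert pug: pug > hen → go right. Place as right child of hen.
Insert doe: doe < hen → go left; doe > ape → go right. Place as right child of ape.
Insert cod: cod < hen → go left; cod > ape → go right; cod < doe → go left. Place as left child of doe.
Insert cat: cat < hen → go left; cat > ape → go right; cat < doe → go left; cat < cod → go left. Place as left child of cod.
Insert hog: hog > hen → go right; hog < pug → go left. Place as left child of pug.
Insert yak: yak > hen → go right; yak > pug → go right. Place as right child of pug.
Insert ram: ram > hen → go right; ram > pug → go right; ram < yak → go left. Place as left child of yak.
Insert elk: elk < hen → go left; elk > ape → go right; elk > doe → go right. Place as right child of doe.
Insert ewe: ewe < hen → go left; ewe > ape → go right; ewe > doe → go right; ewe > elk → go right. Place as right child of elk.
Insert cow: cow < hen → go left; cow > ape → go right; cow < doe → go left; cow > cod → go right. Place as right child of cod.
Insert gnu: gnu < hen → go left; gnu > ape → go right; gnu > doe → go right; gnu > elk → go right; gnu > ewe → go right. Place as right child of ewe.
Insert pig: pig > hen → go right; pig < pug → go left; pig > hog → go right. Place as right child of hog.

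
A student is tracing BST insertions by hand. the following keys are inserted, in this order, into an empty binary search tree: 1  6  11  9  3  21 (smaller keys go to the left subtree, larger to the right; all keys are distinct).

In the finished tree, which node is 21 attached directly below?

11

1: root
6: right child of 1 (depth 1)
11: right child of 6 (depth 2)
9: left child of 11 (depth 3)
3: left child of 6 (depth 2)
21: right child of 11 (depth 3)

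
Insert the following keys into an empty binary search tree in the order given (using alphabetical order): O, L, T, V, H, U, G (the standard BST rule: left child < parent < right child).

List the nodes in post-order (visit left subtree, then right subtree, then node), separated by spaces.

Insert O: tree is empty, so O becomes the root.
Insert L: L < O → go left. Place as left child of O.
Insert T: T > O → go right. Place as right child of O.
Insert V: V > O → go right; V > T → go right. Place as right child of T.
Insert H: H < O → go left; H < L → go left. Place as left child of L.
Insert U: U > O → go right; U > T → go right; U < V → go left. Place as left child of V.
Insert G: G < O → go left; G < L → go left; G < H → go left. Place as left child of H.

G H L U V T O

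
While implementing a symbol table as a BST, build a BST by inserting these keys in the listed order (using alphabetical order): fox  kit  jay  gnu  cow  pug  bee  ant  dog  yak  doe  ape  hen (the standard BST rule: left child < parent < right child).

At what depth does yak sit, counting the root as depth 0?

Insert fox: tree is empty, so fox becomes the root.
Insert kit: kit > fox → go right. Place as right child of fox.
Insert jay: jay > fox → go right; jay < kit → go left. Place as left child of kit.
Insert gnu: gnu > fox → go right; gnu < kit → go left; gnu < jay → go left. Place as left child of jay.
Insert cow: cow < fox → go left. Place as left child of fox.
Insert pug: pug > fox → go right; pug > kit → go right. Place as right child of kit.
Insert bee: bee < fox → go left; bee < cow → go left. Place as left child of cow.
Insert ant: ant < fox → go left; ant < cow → go left; ant < bee → go left. Place as left child of bee.
Insert dog: dog < fox → go left; dog > cow → go right. Place as right child of cow.
Insert yak: yak > fox → go right; yak > kit → go right; yak > pug → go right. Place as right child of pug.
Insert doe: doe < fox → go left; doe > cow → go right; doe < dog → go left. Place as left child of dog.
Insert ape: ape < fox → go left; ape < cow → go left; ape < bee → go left; ape > ant → go right. Place as right child of ant.
Insert hen: hen > fox → go right; hen < kit → go left; hen < jay → go left; hen > gnu → go right. Place as right child of gnu.

Path to yak: fox → kit → pug → yak, which is 3 edges.

3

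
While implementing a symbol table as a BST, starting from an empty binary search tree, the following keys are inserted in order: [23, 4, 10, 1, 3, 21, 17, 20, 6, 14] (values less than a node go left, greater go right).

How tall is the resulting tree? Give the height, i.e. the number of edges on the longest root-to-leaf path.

5

23: root
4: left child of 23 (depth 1)
10: right child of 4 (depth 2)
1: left child of 4 (depth 2)
3: right child of 1 (depth 3)
21: right child of 10 (depth 3)
17: left child of 21 (depth 4)
20: right child of 17 (depth 5)
6: left child of 10 (depth 3)
14: left child of 17 (depth 5)

The deepest node is 20 at depth 5.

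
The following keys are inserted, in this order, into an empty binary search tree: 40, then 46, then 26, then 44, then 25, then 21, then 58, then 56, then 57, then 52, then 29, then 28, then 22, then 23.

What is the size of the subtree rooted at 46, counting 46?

40: root
46: right child of 40 (depth 1)
26: left child of 40 (depth 1)
44: left child of 46 (depth 2)
25: left child of 26 (depth 2)
21: left child of 25 (depth 3)
58: right child of 46 (depth 2)
56: left child of 58 (depth 3)
57: right child of 56 (depth 4)
52: left child of 56 (depth 4)
29: right child of 26 (depth 2)
28: left child of 29 (depth 3)
22: right child of 21 (depth 4)
23: right child of 22 (depth 5)

Subtree rooted at 46 contains: 46, 44, 58, 56, 52, 57 — 6 nodes.

6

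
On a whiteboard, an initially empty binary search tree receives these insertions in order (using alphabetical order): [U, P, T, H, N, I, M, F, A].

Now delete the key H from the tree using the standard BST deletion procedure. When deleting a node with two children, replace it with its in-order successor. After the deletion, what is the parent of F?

Insert U: tree is empty, so U becomes the root.
Insert P: P < U → go left. Place as left child of U.
Insert T: T < U → go left; T > P → go right. Place as right child of P.
Insert H: H < U → go left; H < P → go left. Place as left child of P.
Insert N: N < U → go left; N < P → go left; N > H → go right. Place as right child of H.
Insert I: I < U → go left; I < P → go left; I > H → go right; I < N → go left. Place as left child of N.
Insert M: M < U → go left; M < P → go left; M > H → go right; M < N → go left; M > I → go right. Place as right child of I.
Insert F: F < U → go left; F < P → go left; F < H → go left. Place as left child of H.
Insert A: A < U → go left; A < P → go left; A < H → go left; A < F → go left. Place as left child of F.

Delete H (two children — replace with in-order successor).
After deletion, F's parent is I.

I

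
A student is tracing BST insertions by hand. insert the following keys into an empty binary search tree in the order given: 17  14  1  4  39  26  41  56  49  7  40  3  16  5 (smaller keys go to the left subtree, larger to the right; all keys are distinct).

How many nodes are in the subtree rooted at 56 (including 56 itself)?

17: root
14: left child of 17 (depth 1)
1: left child of 14 (depth 2)
4: right child of 1 (depth 3)
39: right child of 17 (depth 1)
26: left child of 39 (depth 2)
41: right child of 39 (depth 2)
56: right child of 41 (depth 3)
49: left child of 56 (depth 4)
7: right child of 4 (depth 4)
40: left child of 41 (depth 3)
3: left child of 4 (depth 4)
16: right child of 14 (depth 2)
5: left child of 7 (depth 5)

Subtree rooted at 56 contains: 56, 49 — 2 nodes.

2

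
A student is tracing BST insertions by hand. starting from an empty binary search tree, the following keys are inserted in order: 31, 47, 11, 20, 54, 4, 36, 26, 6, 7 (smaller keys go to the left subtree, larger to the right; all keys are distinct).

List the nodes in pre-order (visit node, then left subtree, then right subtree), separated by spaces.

31: root
47: right child of 31 (depth 1)
11: left child of 31 (depth 1)
20: right child of 11 (depth 2)
54: right child of 47 (depth 2)
4: left child of 11 (depth 2)
36: left child of 47 (depth 2)
26: right child of 20 (depth 3)
6: right child of 4 (depth 3)
7: right child of 6 (depth 4)

31 11 4 6 7 20 26 47 36 54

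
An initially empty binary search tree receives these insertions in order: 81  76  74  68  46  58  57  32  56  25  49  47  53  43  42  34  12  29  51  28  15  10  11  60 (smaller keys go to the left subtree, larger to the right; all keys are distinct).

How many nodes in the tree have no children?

Resulting structure (node: left, right):
  81: L=76, R=–
  76: L=74, R=–
  74: L=68, R=–
  68: L=46, R=–
  46: L=32, R=58
  58: L=57, R=60
  57: L=56, R=–
  32: L=25, R=43
  56: L=49, R=–
  25: L=12, R=29
  49: L=47, R=53
  47: L=–, R=–
  53: L=51, R=–
  43: L=42, R=–
  42: L=34, R=–
  34: L=–, R=–
  12: L=10, R=15
  29: L=28, R=–
  51: L=–, R=–
  28: L=–, R=–
  15: L=–, R=–
  10: L=–, R=11
  11: L=–, R=–
  60: L=–, R=–

Leaves: 11, 15, 28, 34, 47, 51, 60 — 7 in total.

7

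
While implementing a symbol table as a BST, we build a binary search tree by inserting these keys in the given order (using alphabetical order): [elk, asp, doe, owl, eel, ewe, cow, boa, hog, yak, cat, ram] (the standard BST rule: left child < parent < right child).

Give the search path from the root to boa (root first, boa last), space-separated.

elk asp doe cow boa

Resulting structure (node: left, right):
  elk: L=asp, R=owl
  asp: L=–, R=doe
  doe: L=cow, R=eel
  owl: L=ewe, R=yak
  eel: L=–, R=–
  ewe: L=–, R=hog
  cow: L=boa, R=–
  boa: L=–, R=cat
  hog: L=–, R=–
  yak: L=ram, R=–
  cat: L=–, R=–
  ram: L=–, R=–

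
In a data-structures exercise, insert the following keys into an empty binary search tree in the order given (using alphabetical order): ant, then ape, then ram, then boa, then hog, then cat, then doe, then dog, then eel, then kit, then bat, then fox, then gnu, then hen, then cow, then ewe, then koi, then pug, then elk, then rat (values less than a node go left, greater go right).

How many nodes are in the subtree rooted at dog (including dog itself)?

Insert ant: tree is empty, so ant becomes the root.
Insert ape: ape > ant → go right. Place as right child of ant.
Insert ram: ram > ant → go right; ram > ape → go right. Place as right child of ape.
Insert boa: boa > ant → go right; boa > ape → go right; boa < ram → go left. Place as left child of ram.
Insert hog: hog > ant → go right; hog > ape → go right; hog < ram → go left; hog > boa → go right. Place as right child of boa.
Insert cat: cat > ant → go right; cat > ape → go right; cat < ram → go left; cat > boa → go right; cat < hog → go left. Place as left child of hog.
Insert doe: doe > ant → go right; doe > ape → go right; doe < ram → go left; doe > boa → go right; doe < hog → go left; doe > cat → go right. Place as right child of cat.
Insert dog: dog > ant → go right; dog > ape → go right; dog < ram → go left; dog > boa → go right; dog < hog → go left; dog > cat → go right; dog > doe → go right. Place as right child of doe.
Insert eel: eel > ant → go right; eel > ape → go right; eel < ram → go left; eel > boa → go right; eel < hog → go left; eel > cat → go right; eel > doe → go right; eel > dog → go right. Place as right child of dog.
Insert kit: kit > ant → go right; kit > ape → go right; kit < ram → go left; kit > boa → go right; kit > hog → go right. Place as right child of hog.
Insert bat: bat > ant → go right; bat > ape → go right; bat < ram → go left; bat < boa → go left. Place as left child of boa.
Insert fox: fox > ant → go right; fox > ape → go right; fox < ram → go left; fox > boa → go right; fox < hog → go left; fox > cat → go right; fox > doe → go right; fox > dog → go right; fox > eel → go right. Place as right child of eel.
Insert gnu: gnu > ant → go right; gnu > ape → go right; gnu < ram → go left; gnu > boa → go right; gnu < hog → go left; gnu > cat → go right; gnu > doe → go right; gnu > dog → go right; gnu > eel → go right; gnu > fox → go right. Place as right child of fox.
Insert hen: hen > ant → go right; hen > ape → go right; hen < ram → go left; hen > boa → go right; hen < hog → go left; hen > cat → go right; hen > doe → go right; hen > dog → go right; hen > eel → go right; hen > fox → go right; hen > gnu → go right. Place as right child of gnu.
Insert cow: cow > ant → go right; cow > ape → go right; cow < ram → go left; cow > boa → go right; cow < hog → go left; cow > cat → go right; cow < doe → go left. Place as left child of doe.
Insert ewe: ewe > ant → go right; ewe > ape → go right; ewe < ram → go left; ewe > boa → go right; ewe < hog → go left; ewe > cat → go right; ewe > doe → go right; ewe > dog → go right; ewe > eel → go right; ewe < fox → go left. Place as left child of fox.
Insert koi: koi > ant → go right; koi > ape → go right; koi < ram → go left; koi > boa → go right; koi > hog → go right; koi > kit → go right. Place as right child of kit.
Insert pug: pug > ant → go right; pug > ape → go right; pug < ram → go left; pug > boa → go right; pug > hog → go right; pug > kit → go right; pug > koi → go right. Place as right child of koi.
Insert elk: elk > ant → go right; elk > ape → go right; elk < ram → go left; elk > boa → go right; elk < hog → go left; elk > cat → go right; elk > doe → go right; elk > dog → go right; elk > eel → go right; elk < fox → go left; elk < ewe → go left. Place as left child of ewe.
Insert rat: rat > ant → go right; rat > ape → go right; rat > ram → go right. Place as right child of ram.

Subtree rooted at dog contains: dog, eel, fox, ewe, elk, gnu, hen — 7 nodes.

7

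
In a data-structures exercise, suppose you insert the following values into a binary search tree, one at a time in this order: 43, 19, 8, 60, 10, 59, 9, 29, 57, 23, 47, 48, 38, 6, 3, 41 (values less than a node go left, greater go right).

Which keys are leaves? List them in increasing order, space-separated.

3 9 23 41 48

Resulting structure (node: left, right):
  43: L=19, R=60
  19: L=8, R=29
  8: L=6, R=10
  60: L=59, R=–
  10: L=9, R=–
  59: L=57, R=–
  9: L=–, R=–
  29: L=23, R=38
  57: L=47, R=–
  23: L=–, R=–
  47: L=–, R=48
  48: L=–, R=–
  38: L=–, R=41
  6: L=3, R=–
  3: L=–, R=–
  41: L=–, R=–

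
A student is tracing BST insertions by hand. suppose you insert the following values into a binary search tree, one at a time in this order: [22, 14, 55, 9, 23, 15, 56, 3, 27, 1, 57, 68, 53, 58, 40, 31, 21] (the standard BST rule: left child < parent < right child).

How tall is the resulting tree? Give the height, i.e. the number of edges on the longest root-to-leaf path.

6

22: root
14: left child of 22 (depth 1)
55: right child of 22 (depth 1)
9: left child of 14 (depth 2)
23: left child of 55 (depth 2)
15: right child of 14 (depth 2)
56: right child of 55 (depth 2)
3: left child of 9 (depth 3)
27: right child of 23 (depth 3)
1: left child of 3 (depth 4)
57: right child of 56 (depth 3)
68: right child of 57 (depth 4)
53: right child of 27 (depth 4)
58: left child of 68 (depth 5)
40: left child of 53 (depth 5)
31: left child of 40 (depth 6)
21: right child of 15 (depth 3)

The deepest node is 31 at depth 6.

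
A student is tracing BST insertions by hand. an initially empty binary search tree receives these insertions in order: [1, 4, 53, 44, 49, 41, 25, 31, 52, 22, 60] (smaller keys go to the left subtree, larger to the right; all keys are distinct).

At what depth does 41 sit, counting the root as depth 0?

4

Insert 1: tree is empty, so 1 becomes the root.
Insert 4: 4 > 1 → go right. Place as right child of 1.
Insert 53: 53 > 1 → go right; 53 > 4 → go right. Place as right child of 4.
Insert 44: 44 > 1 → go right; 44 > 4 → go right; 44 < 53 → go left. Place as left child of 53.
Insert 49: 49 > 1 → go right; 49 > 4 → go right; 49 < 53 → go left; 49 > 44 → go right. Place as right child of 44.
Insert 41: 41 > 1 → go right; 41 > 4 → go right; 41 < 53 → go left; 41 < 44 → go left. Place as left child of 44.
Insert 25: 25 > 1 → go right; 25 > 4 → go right; 25 < 53 → go left; 25 < 44 → go left; 25 < 41 → go left. Place as left child of 41.
Insert 31: 31 > 1 → go right; 31 > 4 → go right; 31 < 53 → go left; 31 < 44 → go left; 31 < 41 → go left; 31 > 25 → go right. Place as right child of 25.
Insert 52: 52 > 1 → go right; 52 > 4 → go right; 52 < 53 → go left; 52 > 44 → go right; 52 > 49 → go right. Place as right child of 49.
Insert 22: 22 > 1 → go right; 22 > 4 → go right; 22 < 53 → go left; 22 < 44 → go left; 22 < 41 → go left; 22 < 25 → go left. Place as left child of 25.
Insert 60: 60 > 1 → go right; 60 > 4 → go right; 60 > 53 → go right. Place as right child of 53.

Path to 41: 1 → 4 → 53 → 44 → 41, which is 4 edges.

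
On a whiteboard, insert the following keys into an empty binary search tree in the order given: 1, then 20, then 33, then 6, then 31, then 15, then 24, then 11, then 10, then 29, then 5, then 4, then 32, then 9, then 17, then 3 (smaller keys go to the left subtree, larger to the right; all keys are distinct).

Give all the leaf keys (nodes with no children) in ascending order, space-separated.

3 9 17 29 32

Insert 1: tree is empty, so 1 becomes the root.
Insert 20: 20 > 1 → go right. Place as right child of 1.
Insert 33: 33 > 1 → go right; 33 > 20 → go right. Place as right child of 20.
Insert 6: 6 > 1 → go right; 6 < 20 → go left. Place as left child of 20.
Insert 31: 31 > 1 → go right; 31 > 20 → go right; 31 < 33 → go left. Place as left child of 33.
Insert 15: 15 > 1 → go right; 15 < 20 → go left; 15 > 6 → go right. Place as right child of 6.
Insert 24: 24 > 1 → go right; 24 > 20 → go right; 24 < 33 → go left; 24 < 31 → go left. Place as left child of 31.
Insert 11: 11 > 1 → go right; 11 < 20 → go left; 11 > 6 → go right; 11 < 15 → go left. Place as left child of 15.
Insert 10: 10 > 1 → go right; 10 < 20 → go left; 10 > 6 → go right; 10 < 15 → go left; 10 < 11 → go left. Place as left child of 11.
Insert 29: 29 > 1 → go right; 29 > 20 → go right; 29 < 33 → go left; 29 < 31 → go left; 29 > 24 → go right. Place as right child of 24.
Insert 5: 5 > 1 → go right; 5 < 20 → go left; 5 < 6 → go left. Place as left child of 6.
Insert 4: 4 > 1 → go right; 4 < 20 → go left; 4 < 6 → go left; 4 < 5 → go left. Place as left child of 5.
Insert 32: 32 > 1 → go right; 32 > 20 → go right; 32 < 33 → go left; 32 > 31 → go right. Place as right child of 31.
Insert 9: 9 > 1 → go right; 9 < 20 → go left; 9 > 6 → go right; 9 < 15 → go left; 9 < 11 → go left; 9 < 10 → go left. Place as left child of 10.
Insert 17: 17 > 1 → go right; 17 < 20 → go left; 17 > 6 → go right; 17 > 15 → go right. Place as right child of 15.
Insert 3: 3 > 1 → go right; 3 < 20 → go left; 3 < 6 → go left; 3 < 5 → go left; 3 < 4 → go left. Place as left child of 4.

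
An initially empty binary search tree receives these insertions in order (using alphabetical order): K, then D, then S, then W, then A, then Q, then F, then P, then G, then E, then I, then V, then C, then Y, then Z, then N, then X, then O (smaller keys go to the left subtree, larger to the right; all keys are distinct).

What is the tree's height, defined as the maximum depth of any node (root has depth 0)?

Resulting structure (node: left, right):
  K: L=D, R=S
  D: L=A, R=F
  S: L=Q, R=W
  W: L=V, R=Y
  A: L=–, R=C
  Q: L=P, R=–
  F: L=E, R=G
  P: L=N, R=–
  G: L=–, R=I
  E: L=–, R=–
  I: L=–, R=–
  V: L=–, R=–
  C: L=–, R=–
  Y: L=X, R=Z
  Z: L=–, R=–
  N: L=–, R=O
  X: L=–, R=–
  O: L=–, R=–

The deepest node is O at depth 5.

5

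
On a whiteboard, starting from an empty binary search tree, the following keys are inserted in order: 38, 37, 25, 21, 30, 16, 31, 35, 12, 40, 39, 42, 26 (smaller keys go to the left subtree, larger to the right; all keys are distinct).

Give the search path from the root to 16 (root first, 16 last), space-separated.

Resulting structure (node: left, right):
  38: L=37, R=40
  37: L=25, R=–
  25: L=21, R=30
  21: L=16, R=–
  30: L=26, R=31
  16: L=12, R=–
  31: L=–, R=35
  35: L=–, R=–
  12: L=–, R=–
  40: L=39, R=42
  39: L=–, R=–
  42: L=–, R=–
  26: L=–, R=–

38 37 25 21 16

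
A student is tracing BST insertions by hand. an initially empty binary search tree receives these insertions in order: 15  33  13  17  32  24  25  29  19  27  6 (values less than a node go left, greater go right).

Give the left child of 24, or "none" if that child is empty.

19

15: root
33: right child of 15 (depth 1)
13: left child of 15 (depth 1)
17: left child of 33 (depth 2)
32: right child of 17 (depth 3)
24: left child of 32 (depth 4)
25: right child of 24 (depth 5)
29: right child of 25 (depth 6)
19: left child of 24 (depth 5)
27: left child of 29 (depth 7)
6: left child of 13 (depth 2)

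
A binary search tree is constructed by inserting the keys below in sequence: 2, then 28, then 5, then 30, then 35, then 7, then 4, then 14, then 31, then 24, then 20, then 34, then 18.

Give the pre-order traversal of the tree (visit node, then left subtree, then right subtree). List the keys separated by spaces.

2: root
28: right child of 2 (depth 1)
5: left child of 28 (depth 2)
30: right child of 28 (depth 2)
35: right child of 30 (depth 3)
7: right child of 5 (depth 3)
4: left child of 5 (depth 3)
14: right child of 7 (depth 4)
31: left child of 35 (depth 4)
24: right child of 14 (depth 5)
20: left child of 24 (depth 6)
34: right child of 31 (depth 5)
18: left child of 20 (depth 7)

2 28 5 4 7 14 24 20 18 30 35 31 34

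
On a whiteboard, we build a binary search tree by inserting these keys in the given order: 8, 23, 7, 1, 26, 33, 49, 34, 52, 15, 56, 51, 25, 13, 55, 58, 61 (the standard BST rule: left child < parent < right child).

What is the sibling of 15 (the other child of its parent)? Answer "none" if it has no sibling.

26

Insert 8: tree is empty, so 8 becomes the root.
Insert 23: 23 > 8 → go right. Place as right child of 8.
Insert 7: 7 < 8 → go left. Place as left child of 8.
Insert 1: 1 < 8 → go left; 1 < 7 → go left. Place as left child of 7.
Insert 26: 26 > 8 → go right; 26 > 23 → go right. Place as right child of 23.
Insert 33: 33 > 8 → go right; 33 > 23 → go right; 33 > 26 → go right. Place as right child of 26.
Insert 49: 49 > 8 → go right; 49 > 23 → go right; 49 > 26 → go right; 49 > 33 → go right. Place as right child of 33.
Insert 34: 34 > 8 → go right; 34 > 23 → go right; 34 > 26 → go right; 34 > 33 → go right; 34 < 49 → go left. Place as left child of 49.
Insert 52: 52 > 8 → go right; 52 > 23 → go right; 52 > 26 → go right; 52 > 33 → go right; 52 > 49 → go right. Place as right child of 49.
Insert 15: 15 > 8 → go right; 15 < 23 → go left. Place as left child of 23.
Insert 56: 56 > 8 → go right; 56 > 23 → go right; 56 > 26 → go right; 56 > 33 → go right; 56 > 49 → go right; 56 > 52 → go right. Place as right child of 52.
Insert 51: 51 > 8 → go right; 51 > 23 → go right; 51 > 26 → go right; 51 > 33 → go right; 51 > 49 → go right; 51 < 52 → go left. Place as left child of 52.
Insert 25: 25 > 8 → go right; 25 > 23 → go right; 25 < 26 → go left. Place as left child of 26.
Insert 13: 13 > 8 → go right; 13 < 23 → go left; 13 < 15 → go left. Place as left child of 15.
Insert 55: 55 > 8 → go right; 55 > 23 → go right; 55 > 26 → go right; 55 > 33 → go right; 55 > 49 → go right; 55 > 52 → go right; 55 < 56 → go left. Place as left child of 56.
Insert 58: 58 > 8 → go right; 58 > 23 → go right; 58 > 26 → go right; 58 > 33 → go right; 58 > 49 → go right; 58 > 52 → go right; 58 > 56 → go right. Place as right child of 56.
Insert 61: 61 > 8 → go right; 61 > 23 → go right; 61 > 26 → go right; 61 > 33 → go right; 61 > 49 → go right; 61 > 52 → go right; 61 > 56 → go right; 61 > 58 → go right. Place as right child of 58.

15's parent is 23; the other child of 23 is 26.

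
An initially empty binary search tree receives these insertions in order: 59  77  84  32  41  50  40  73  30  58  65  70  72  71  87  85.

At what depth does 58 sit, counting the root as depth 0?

4

59: root
77: right child of 59 (depth 1)
84: right child of 77 (depth 2)
32: left child of 59 (depth 1)
41: right child of 32 (depth 2)
50: right child of 41 (depth 3)
40: left child of 41 (depth 3)
73: left child of 77 (depth 2)
30: left child of 32 (depth 2)
58: right child of 50 (depth 4)
65: left child of 73 (depth 3)
70: right child of 65 (depth 4)
72: right child of 70 (depth 5)
71: left child of 72 (depth 6)
87: right child of 84 (depth 3)
85: left child of 87 (depth 4)

Path to 58: 59 → 32 → 41 → 50 → 58, which is 4 edges.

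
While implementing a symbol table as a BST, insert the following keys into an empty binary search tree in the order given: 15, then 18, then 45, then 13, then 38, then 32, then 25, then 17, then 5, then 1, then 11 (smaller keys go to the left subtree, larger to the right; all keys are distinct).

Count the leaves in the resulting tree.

15: root
18: right child of 15 (depth 1)
45: right child of 18 (depth 2)
13: left child of 15 (depth 1)
38: left child of 45 (depth 3)
32: left child of 38 (depth 4)
25: left child of 32 (depth 5)
17: left child of 18 (depth 2)
5: left child of 13 (depth 2)
1: left child of 5 (depth 3)
11: right child of 5 (depth 3)

Leaves: 1, 11, 17, 25 — 4 in total.

4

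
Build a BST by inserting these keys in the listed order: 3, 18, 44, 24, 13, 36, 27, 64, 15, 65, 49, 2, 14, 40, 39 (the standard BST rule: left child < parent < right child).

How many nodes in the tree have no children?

6

Insert 3: tree is empty, so 3 becomes the root.
Insert 18: 18 > 3 → go right. Place as right child of 3.
Insert 44: 44 > 3 → go right; 44 > 18 → go right. Place as right child of 18.
Insert 24: 24 > 3 → go right; 24 > 18 → go right; 24 < 44 → go left. Place as left child of 44.
Insert 13: 13 > 3 → go right; 13 < 18 → go left. Place as left child of 18.
Insert 36: 36 > 3 → go right; 36 > 18 → go right; 36 < 44 → go left; 36 > 24 → go right. Place as right child of 24.
Insert 27: 27 > 3 → go right; 27 > 18 → go right; 27 < 44 → go left; 27 > 24 → go right; 27 < 36 → go left. Place as left child of 36.
Insert 64: 64 > 3 → go right; 64 > 18 → go right; 64 > 44 → go right. Place as right child of 44.
Insert 15: 15 > 3 → go right; 15 < 18 → go left; 15 > 13 → go right. Place as right child of 13.
Insert 65: 65 > 3 → go right; 65 > 18 → go right; 65 > 44 → go right; 65 > 64 → go right. Place as right child of 64.
Insert 49: 49 > 3 → go right; 49 > 18 → go right; 49 > 44 → go right; 49 < 64 → go left. Place as left child of 64.
Insert 2: 2 < 3 → go left. Place as left child of 3.
Insert 14: 14 > 3 → go right; 14 < 18 → go left; 14 > 13 → go right; 14 < 15 → go left. Place as left child of 15.
Insert 40: 40 > 3 → go right; 40 > 18 → go right; 40 < 44 → go left; 40 > 24 → go right; 40 > 36 → go right. Place as right child of 36.
Insert 39: 39 > 3 → go right; 39 > 18 → go right; 39 < 44 → go left; 39 > 24 → go right; 39 > 36 → go right; 39 < 40 → go left. Place as left child of 40.

Leaves: 2, 14, 27, 39, 49, 65 — 6 in total.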